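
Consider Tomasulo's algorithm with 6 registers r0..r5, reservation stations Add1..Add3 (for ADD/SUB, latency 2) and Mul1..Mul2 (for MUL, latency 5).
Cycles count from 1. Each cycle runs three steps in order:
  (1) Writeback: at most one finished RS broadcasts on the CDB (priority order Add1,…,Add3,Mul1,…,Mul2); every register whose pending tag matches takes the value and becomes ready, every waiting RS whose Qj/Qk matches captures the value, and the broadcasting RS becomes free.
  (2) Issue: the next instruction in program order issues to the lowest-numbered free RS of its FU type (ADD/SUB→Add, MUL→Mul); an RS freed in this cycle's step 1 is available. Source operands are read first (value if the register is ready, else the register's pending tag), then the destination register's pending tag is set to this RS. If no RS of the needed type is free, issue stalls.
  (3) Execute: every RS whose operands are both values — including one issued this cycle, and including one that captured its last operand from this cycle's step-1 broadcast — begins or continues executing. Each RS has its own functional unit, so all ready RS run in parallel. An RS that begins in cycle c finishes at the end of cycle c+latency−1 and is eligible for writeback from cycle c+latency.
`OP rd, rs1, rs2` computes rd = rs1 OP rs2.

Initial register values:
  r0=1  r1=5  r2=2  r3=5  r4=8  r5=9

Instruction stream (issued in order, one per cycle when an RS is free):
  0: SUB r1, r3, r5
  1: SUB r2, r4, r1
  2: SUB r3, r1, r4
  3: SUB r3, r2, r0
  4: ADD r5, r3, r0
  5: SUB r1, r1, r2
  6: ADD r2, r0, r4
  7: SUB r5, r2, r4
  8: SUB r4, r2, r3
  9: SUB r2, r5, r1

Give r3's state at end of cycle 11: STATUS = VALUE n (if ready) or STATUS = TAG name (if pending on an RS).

STATUS = VALUE 11

  c1: issue SUB r1<-Add1  regs: r0:1,r1:Add1,r2:2,r3:5,r4:8,r5:9
  c2: issue SUB r2<-Add2  regs: r0:1,r1:Add1,r2:Add2,r3:5,r4:8,r5:9
  c3: CDB Add1=-4; issue SUB r3<-Add1  regs: r0:1,r1:-4,r2:Add2,r3:Add1,r4:8,r5:9
  c4: issue SUB r3<-Add3  regs: r0:1,r1:-4,r2:Add2,r3:Add3,r4:8,r5:9
  c5: CDB Add1=-12; issue ADD r5<-Add1  regs: r0:1,r1:-4,r2:Add2,r3:Add3,r4:8,r5:Add1
  c6: CDB Add2=12; issue SUB r1<-Add2  regs: r0:1,r1:Add2,r2:12,r3:Add3,r4:8,r5:Add1
  c7: stall  regs: r0:1,r1:Add2,r2:12,r3:Add3,r4:8,r5:Add1
  c8: CDB Add2=-16; issue ADD r2<-Add2  regs: r0:1,r1:-16,r2:Add2,r3:Add3,r4:8,r5:Add1
  c9: CDB Add3=11; issue SUB r5<-Add3  regs: r0:1,r1:-16,r2:Add2,r3:11,r4:8,r5:Add3
  c10: CDB Add2=9; issue SUB r4<-Add2  regs: r0:1,r1:-16,r2:9,r3:11,r4:Add2,r5:Add3
  c11: CDB Add1=12; issue SUB r2<-Add1  regs: r0:1,r1:-16,r2:Add1,r3:11,r4:Add2,r5:Add3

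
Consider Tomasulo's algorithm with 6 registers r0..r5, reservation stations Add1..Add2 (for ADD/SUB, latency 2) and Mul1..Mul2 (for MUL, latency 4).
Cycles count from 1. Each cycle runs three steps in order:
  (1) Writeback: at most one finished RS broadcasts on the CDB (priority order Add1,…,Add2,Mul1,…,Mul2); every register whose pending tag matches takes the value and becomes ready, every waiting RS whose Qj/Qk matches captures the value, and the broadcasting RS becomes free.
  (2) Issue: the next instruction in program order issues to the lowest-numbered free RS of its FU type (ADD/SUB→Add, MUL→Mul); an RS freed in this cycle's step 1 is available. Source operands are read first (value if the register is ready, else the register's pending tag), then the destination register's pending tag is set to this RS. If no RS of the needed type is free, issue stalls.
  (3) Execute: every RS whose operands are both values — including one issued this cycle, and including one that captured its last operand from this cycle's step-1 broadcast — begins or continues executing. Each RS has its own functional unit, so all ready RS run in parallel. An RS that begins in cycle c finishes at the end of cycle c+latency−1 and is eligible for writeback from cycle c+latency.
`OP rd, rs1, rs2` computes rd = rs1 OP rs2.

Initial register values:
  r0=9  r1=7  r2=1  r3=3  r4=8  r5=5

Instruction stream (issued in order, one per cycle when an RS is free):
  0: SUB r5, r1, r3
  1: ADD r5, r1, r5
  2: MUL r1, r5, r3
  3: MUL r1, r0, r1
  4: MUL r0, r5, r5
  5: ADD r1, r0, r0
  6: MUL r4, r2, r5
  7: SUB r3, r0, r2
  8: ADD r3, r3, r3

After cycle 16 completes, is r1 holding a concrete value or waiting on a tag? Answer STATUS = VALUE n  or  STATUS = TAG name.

c1: issue SUB r5<-Add1 | r0:9,r1:7,r2:1,r3:3,r4:8,r5:Add1
c2: issue ADD r5<-Add2 | r0:9,r1:7,r2:1,r3:3,r4:8,r5:Add2
c3: CDB Add1=4; issue MUL r1<-Mul1 | r0:9,r1:Mul1,r2:1,r3:3,r4:8,r5:Add2
c4: issue MUL r1<-Mul2 | r0:9,r1:Mul2,r2:1,r3:3,r4:8,r5:Add2
c5: CDB Add2=11; stall | r0:9,r1:Mul2,r2:1,r3:3,r4:8,r5:11
c6: stall | r0:9,r1:Mul2,r2:1,r3:3,r4:8,r5:11
c7: stall | r0:9,r1:Mul2,r2:1,r3:3,r4:8,r5:11
c8: stall | r0:9,r1:Mul2,r2:1,r3:3,r4:8,r5:11
c9: CDB Mul1=33; issue MUL r0<-Mul1 | r0:Mul1,r1:Mul2,r2:1,r3:3,r4:8,r5:11
c10: issue ADD r1<-Add1 | r0:Mul1,r1:Add1,r2:1,r3:3,r4:8,r5:11
c11: stall | r0:Mul1,r1:Add1,r2:1,r3:3,r4:8,r5:11
c12: stall | r0:Mul1,r1:Add1,r2:1,r3:3,r4:8,r5:11
c13: CDB Mul1=121; issue MUL r4<-Mul1 | r0:121,r1:Add1,r2:1,r3:3,r4:Mul1,r5:11
c14: CDB Mul2=297; issue SUB r3<-Add2 | r0:121,r1:Add1,r2:1,r3:Add2,r4:Mul1,r5:11
c15: CDB Add1=242; issue ADD r3<-Add1 | r0:121,r1:242,r2:1,r3:Add1,r4:Mul1,r5:11
c16: CDB Add2=120 | r0:121,r1:242,r2:1,r3:Add1,r4:Mul1,r5:11

STATUS = VALUE 242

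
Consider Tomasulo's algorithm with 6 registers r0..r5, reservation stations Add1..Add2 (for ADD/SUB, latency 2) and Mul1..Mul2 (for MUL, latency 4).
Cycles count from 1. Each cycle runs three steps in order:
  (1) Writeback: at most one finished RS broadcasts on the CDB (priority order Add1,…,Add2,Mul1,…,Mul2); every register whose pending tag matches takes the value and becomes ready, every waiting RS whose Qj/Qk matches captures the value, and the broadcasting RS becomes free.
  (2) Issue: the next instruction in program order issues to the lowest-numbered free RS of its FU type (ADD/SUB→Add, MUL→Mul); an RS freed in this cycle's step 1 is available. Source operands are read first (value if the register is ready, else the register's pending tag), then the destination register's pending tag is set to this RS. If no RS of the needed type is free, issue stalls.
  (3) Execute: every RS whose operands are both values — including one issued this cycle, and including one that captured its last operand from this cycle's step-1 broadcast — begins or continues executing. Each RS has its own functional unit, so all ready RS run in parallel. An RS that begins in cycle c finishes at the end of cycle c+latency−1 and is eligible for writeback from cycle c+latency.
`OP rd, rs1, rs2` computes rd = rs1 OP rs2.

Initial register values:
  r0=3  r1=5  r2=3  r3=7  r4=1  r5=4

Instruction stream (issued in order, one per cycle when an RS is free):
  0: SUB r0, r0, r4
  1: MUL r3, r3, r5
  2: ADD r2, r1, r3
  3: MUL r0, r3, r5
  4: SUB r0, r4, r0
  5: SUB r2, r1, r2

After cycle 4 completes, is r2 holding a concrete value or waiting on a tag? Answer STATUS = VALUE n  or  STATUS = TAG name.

  c1: issue SUB r0<-Add1  regs: r0:Add1,r1:5,r2:3,r3:7,r4:1,r5:4
  c2: issue MUL r3<-Mul1  regs: r0:Add1,r1:5,r2:3,r3:Mul1,r4:1,r5:4
  c3: CDB Add1=2; issue ADD r2<-Add1  regs: r0:2,r1:5,r2:Add1,r3:Mul1,r4:1,r5:4
  c4: issue MUL r0<-Mul2  regs: r0:Mul2,r1:5,r2:Add1,r3:Mul1,r4:1,r5:4

STATUS = TAG Add1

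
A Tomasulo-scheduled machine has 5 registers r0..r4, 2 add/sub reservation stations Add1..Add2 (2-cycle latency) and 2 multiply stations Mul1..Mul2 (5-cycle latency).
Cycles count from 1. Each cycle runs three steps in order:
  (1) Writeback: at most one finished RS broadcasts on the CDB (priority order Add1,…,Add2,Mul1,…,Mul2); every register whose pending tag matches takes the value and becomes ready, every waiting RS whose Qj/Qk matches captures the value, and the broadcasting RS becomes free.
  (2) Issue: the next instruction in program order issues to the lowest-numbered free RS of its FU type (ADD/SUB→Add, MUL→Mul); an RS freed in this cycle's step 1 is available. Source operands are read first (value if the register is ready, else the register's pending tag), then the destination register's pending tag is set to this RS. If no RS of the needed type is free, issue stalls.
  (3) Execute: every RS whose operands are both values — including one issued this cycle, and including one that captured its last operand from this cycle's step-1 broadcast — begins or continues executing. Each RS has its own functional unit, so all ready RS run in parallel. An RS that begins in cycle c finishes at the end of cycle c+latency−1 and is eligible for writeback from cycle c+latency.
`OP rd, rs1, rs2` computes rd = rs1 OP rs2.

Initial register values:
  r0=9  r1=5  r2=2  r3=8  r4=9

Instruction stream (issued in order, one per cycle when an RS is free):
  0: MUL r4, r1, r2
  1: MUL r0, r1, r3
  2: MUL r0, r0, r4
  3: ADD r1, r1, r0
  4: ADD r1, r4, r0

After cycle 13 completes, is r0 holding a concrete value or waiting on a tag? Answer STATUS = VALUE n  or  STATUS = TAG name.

  c1: issue MUL r4<-Mul1  regs: r0:9,r1:5,r2:2,r3:8,r4:Mul1
  c2: issue MUL r0<-Mul2  regs: r0:Mul2,r1:5,r2:2,r3:8,r4:Mul1
  c3: stall  regs: r0:Mul2,r1:5,r2:2,r3:8,r4:Mul1
  c4: stall  regs: r0:Mul2,r1:5,r2:2,r3:8,r4:Mul1
  c5: stall  regs: r0:Mul2,r1:5,r2:2,r3:8,r4:Mul1
  c6: CDB Mul1=10; issue MUL r0<-Mul1  regs: r0:Mul1,r1:5,r2:2,r3:8,r4:10
  c7: CDB Mul2=40; issue ADD r1<-Add1  regs: r0:Mul1,r1:Add1,r2:2,r3:8,r4:10
  c8: issue ADD r1<-Add2  regs: r0:Mul1,r1:Add2,r2:2,r3:8,r4:10
  c9: -  regs: r0:Mul1,r1:Add2,r2:2,r3:8,r4:10
  c10: -  regs: r0:Mul1,r1:Add2,r2:2,r3:8,r4:10
  c11: -  regs: r0:Mul1,r1:Add2,r2:2,r3:8,r4:10
  c12: CDB Mul1=400  regs: r0:400,r1:Add2,r2:2,r3:8,r4:10
  c13: -  regs: r0:400,r1:Add2,r2:2,r3:8,r4:10

STATUS = VALUE 400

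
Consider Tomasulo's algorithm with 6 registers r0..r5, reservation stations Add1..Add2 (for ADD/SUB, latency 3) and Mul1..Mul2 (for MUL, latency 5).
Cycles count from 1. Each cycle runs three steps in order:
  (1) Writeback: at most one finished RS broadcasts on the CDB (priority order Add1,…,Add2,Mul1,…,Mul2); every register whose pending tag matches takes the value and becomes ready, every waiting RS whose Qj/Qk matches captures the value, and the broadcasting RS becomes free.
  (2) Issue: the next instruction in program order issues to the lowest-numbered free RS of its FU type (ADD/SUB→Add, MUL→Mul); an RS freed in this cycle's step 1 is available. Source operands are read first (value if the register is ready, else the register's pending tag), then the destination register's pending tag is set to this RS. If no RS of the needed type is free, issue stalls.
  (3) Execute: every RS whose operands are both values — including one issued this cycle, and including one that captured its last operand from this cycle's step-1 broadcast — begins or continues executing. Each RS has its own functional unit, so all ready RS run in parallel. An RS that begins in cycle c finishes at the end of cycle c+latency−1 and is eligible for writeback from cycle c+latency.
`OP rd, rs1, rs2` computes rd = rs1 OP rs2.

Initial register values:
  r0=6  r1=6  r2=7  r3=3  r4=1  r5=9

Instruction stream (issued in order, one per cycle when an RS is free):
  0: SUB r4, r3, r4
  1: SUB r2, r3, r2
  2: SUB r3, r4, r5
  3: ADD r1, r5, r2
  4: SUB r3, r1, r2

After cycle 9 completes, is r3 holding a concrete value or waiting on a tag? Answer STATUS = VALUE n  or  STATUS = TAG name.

c1: issue SUB r4<-Add1 | r0:6,r1:6,r2:7,r3:3,r4:Add1,r5:9
c2: issue SUB r2<-Add2 | r0:6,r1:6,r2:Add2,r3:3,r4:Add1,r5:9
c3: stall | r0:6,r1:6,r2:Add2,r3:3,r4:Add1,r5:9
c4: CDB Add1=2; issue SUB r3<-Add1 | r0:6,r1:6,r2:Add2,r3:Add1,r4:2,r5:9
c5: CDB Add2=-4; issue ADD r1<-Add2 | r0:6,r1:Add2,r2:-4,r3:Add1,r4:2,r5:9
c6: stall | r0:6,r1:Add2,r2:-4,r3:Add1,r4:2,r5:9
c7: CDB Add1=-7; issue SUB r3<-Add1 | r0:6,r1:Add2,r2:-4,r3:Add1,r4:2,r5:9
c8: CDB Add2=5 | r0:6,r1:5,r2:-4,r3:Add1,r4:2,r5:9
c9: - | r0:6,r1:5,r2:-4,r3:Add1,r4:2,r5:9

STATUS = TAG Add1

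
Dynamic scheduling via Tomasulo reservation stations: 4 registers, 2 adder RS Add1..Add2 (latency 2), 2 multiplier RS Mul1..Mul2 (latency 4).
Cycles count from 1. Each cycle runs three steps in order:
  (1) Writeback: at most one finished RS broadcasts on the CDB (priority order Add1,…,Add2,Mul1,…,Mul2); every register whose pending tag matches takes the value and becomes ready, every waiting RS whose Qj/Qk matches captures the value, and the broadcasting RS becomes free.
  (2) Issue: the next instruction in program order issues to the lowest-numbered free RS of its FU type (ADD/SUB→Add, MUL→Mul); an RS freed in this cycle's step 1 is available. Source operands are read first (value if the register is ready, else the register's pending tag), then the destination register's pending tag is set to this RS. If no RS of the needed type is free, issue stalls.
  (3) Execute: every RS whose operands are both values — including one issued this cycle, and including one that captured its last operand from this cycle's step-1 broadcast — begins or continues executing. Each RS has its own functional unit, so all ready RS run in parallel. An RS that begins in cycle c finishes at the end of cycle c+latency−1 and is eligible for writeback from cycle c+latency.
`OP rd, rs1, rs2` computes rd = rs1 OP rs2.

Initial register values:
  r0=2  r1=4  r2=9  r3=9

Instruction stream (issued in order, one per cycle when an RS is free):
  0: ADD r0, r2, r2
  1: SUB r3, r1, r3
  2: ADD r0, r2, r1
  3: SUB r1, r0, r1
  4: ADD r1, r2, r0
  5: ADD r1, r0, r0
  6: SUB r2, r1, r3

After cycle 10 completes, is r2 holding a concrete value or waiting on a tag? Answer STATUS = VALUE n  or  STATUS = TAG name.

STATUS = TAG Add2

cycle 1: issue ADD r0<-Add1 // r0:Add1,r1:4,r2:9,r3:9
cycle 2: issue SUB r3<-Add2 // r0:Add1,r1:4,r2:9,r3:Add2
cycle 3: CDB Add1=18; issue ADD r0<-Add1 // r0:Add1,r1:4,r2:9,r3:Add2
cycle 4: CDB Add2=-5; issue SUB r1<-Add2 // r0:Add1,r1:Add2,r2:9,r3:-5
cycle 5: CDB Add1=13; issue ADD r1<-Add1 // r0:13,r1:Add1,r2:9,r3:-5
cycle 6: stall // r0:13,r1:Add1,r2:9,r3:-5
cycle 7: CDB Add1=22; issue ADD r1<-Add1 // r0:13,r1:Add1,r2:9,r3:-5
cycle 8: CDB Add2=9; issue SUB r2<-Add2 // r0:13,r1:Add1,r2:Add2,r3:-5
cycle 9: CDB Add1=26 // r0:13,r1:26,r2:Add2,r3:-5
cycle 10: - // r0:13,r1:26,r2:Add2,r3:-5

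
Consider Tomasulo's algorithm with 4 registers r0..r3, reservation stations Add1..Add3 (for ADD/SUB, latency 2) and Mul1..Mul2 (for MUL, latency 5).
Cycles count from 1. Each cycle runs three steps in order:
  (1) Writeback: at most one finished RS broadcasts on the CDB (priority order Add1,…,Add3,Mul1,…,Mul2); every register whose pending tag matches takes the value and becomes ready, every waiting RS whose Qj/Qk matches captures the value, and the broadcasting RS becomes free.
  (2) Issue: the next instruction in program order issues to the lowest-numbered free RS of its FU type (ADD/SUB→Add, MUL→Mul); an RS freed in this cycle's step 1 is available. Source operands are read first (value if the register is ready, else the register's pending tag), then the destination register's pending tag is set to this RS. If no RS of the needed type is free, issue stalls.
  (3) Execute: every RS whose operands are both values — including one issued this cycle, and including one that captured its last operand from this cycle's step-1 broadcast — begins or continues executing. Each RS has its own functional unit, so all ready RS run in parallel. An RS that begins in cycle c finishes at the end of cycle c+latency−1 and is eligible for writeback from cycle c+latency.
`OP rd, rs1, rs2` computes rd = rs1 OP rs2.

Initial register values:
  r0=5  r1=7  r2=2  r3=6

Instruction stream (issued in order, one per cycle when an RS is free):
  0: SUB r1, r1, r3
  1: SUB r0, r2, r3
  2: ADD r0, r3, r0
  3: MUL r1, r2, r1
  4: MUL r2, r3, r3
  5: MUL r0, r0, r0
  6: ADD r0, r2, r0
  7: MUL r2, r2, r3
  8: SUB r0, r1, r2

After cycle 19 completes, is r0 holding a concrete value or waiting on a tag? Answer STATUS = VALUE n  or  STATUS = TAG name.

c1: issue SUB r1<-Add1 | r0:5,r1:Add1,r2:2,r3:6
c2: issue SUB r0<-Add2 | r0:Add2,r1:Add1,r2:2,r3:6
c3: CDB Add1=1; issue ADD r0<-Add1 | r0:Add1,r1:1,r2:2,r3:6
c4: CDB Add2=-4; issue MUL r1<-Mul1 | r0:Add1,r1:Mul1,r2:2,r3:6
c5: issue MUL r2<-Mul2 | r0:Add1,r1:Mul1,r2:Mul2,r3:6
c6: CDB Add1=2; stall | r0:2,r1:Mul1,r2:Mul2,r3:6
c7: stall | r0:2,r1:Mul1,r2:Mul2,r3:6
c8: stall | r0:2,r1:Mul1,r2:Mul2,r3:6
c9: CDB Mul1=2; issue MUL r0<-Mul1 | r0:Mul1,r1:2,r2:Mul2,r3:6
c10: CDB Mul2=36; issue ADD r0<-Add1 | r0:Add1,r1:2,r2:36,r3:6
c11: issue MUL r2<-Mul2 | r0:Add1,r1:2,r2:Mul2,r3:6
c12: issue SUB r0<-Add2 | r0:Add2,r1:2,r2:Mul2,r3:6
c13: - | r0:Add2,r1:2,r2:Mul2,r3:6
c14: CDB Mul1=4 | r0:Add2,r1:2,r2:Mul2,r3:6
c15: - | r0:Add2,r1:2,r2:Mul2,r3:6
c16: CDB Add1=40 | r0:Add2,r1:2,r2:Mul2,r3:6
c17: CDB Mul2=216 | r0:Add2,r1:2,r2:216,r3:6
c18: - | r0:Add2,r1:2,r2:216,r3:6
c19: CDB Add2=-214 | r0:-214,r1:2,r2:216,r3:6

STATUS = VALUE -214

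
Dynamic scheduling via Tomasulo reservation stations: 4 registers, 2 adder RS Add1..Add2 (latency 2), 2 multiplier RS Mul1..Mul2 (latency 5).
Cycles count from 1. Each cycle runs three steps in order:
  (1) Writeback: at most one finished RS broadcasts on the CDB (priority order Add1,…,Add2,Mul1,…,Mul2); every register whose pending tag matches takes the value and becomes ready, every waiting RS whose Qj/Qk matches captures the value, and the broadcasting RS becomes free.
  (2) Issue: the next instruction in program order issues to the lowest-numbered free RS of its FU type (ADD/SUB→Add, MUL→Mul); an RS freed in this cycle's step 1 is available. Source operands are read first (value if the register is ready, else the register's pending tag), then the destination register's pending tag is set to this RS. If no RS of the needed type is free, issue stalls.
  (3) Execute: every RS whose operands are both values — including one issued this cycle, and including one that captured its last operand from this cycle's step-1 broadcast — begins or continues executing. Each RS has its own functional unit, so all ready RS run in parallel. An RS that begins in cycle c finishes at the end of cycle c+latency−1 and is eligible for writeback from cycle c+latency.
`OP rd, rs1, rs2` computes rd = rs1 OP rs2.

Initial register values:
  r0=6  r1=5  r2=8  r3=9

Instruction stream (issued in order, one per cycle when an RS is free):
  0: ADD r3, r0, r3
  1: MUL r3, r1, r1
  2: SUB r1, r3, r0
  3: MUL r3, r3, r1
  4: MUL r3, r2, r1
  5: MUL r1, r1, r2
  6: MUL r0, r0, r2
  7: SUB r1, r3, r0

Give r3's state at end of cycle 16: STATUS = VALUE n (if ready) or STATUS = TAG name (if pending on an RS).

cycle 1: issue ADD r3<-Add1 // r0:6,r1:5,r2:8,r3:Add1
cycle 2: issue MUL r3<-Mul1 // r0:6,r1:5,r2:8,r3:Mul1
cycle 3: CDB Add1=15; issue SUB r1<-Add1 // r0:6,r1:Add1,r2:8,r3:Mul1
cycle 4: issue MUL r3<-Mul2 // r0:6,r1:Add1,r2:8,r3:Mul2
cycle 5: stall // r0:6,r1:Add1,r2:8,r3:Mul2
cycle 6: stall // r0:6,r1:Add1,r2:8,r3:Mul2
cycle 7: CDB Mul1=25; issue MUL r3<-Mul1 // r0:6,r1:Add1,r2:8,r3:Mul1
cycle 8: stall // r0:6,r1:Add1,r2:8,r3:Mul1
cycle 9: CDB Add1=19; stall // r0:6,r1:19,r2:8,r3:Mul1
cycle 10: stall // r0:6,r1:19,r2:8,r3:Mul1
cycle 11: stall // r0:6,r1:19,r2:8,r3:Mul1
cycle 12: stall // r0:6,r1:19,r2:8,r3:Mul1
cycle 13: stall // r0:6,r1:19,r2:8,r3:Mul1
cycle 14: CDB Mul1=152; issue MUL r1<-Mul1 // r0:6,r1:Mul1,r2:8,r3:152
cycle 15: CDB Mul2=475; issue MUL r0<-Mul2 // r0:Mul2,r1:Mul1,r2:8,r3:152
cycle 16: issue SUB r1<-Add1 // r0:Mul2,r1:Add1,r2:8,r3:152

STATUS = VALUE 152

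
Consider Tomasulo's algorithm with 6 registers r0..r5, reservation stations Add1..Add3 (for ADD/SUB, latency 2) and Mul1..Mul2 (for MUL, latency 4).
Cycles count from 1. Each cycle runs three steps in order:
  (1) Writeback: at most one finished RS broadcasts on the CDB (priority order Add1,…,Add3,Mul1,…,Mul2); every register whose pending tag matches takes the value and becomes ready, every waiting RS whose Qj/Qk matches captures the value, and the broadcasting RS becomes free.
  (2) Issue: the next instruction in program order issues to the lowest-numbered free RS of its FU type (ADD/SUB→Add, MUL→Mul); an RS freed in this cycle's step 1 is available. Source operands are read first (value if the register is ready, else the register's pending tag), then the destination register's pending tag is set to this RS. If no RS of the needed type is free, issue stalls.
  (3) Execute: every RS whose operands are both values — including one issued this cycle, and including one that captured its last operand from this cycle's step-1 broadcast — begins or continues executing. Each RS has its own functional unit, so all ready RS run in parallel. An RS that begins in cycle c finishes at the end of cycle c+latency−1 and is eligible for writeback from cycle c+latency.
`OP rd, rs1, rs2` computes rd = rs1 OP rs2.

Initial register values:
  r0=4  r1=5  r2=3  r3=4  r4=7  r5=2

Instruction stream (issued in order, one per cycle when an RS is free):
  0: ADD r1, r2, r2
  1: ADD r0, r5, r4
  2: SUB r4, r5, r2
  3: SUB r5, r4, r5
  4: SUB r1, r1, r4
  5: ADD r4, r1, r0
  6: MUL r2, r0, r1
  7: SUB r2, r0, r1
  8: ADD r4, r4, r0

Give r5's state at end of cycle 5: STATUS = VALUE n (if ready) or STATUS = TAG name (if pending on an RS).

c1: issue ADD r1<-Add1 | r0:4,r1:Add1,r2:3,r3:4,r4:7,r5:2
c2: issue ADD r0<-Add2 | r0:Add2,r1:Add1,r2:3,r3:4,r4:7,r5:2
c3: CDB Add1=6; issue SUB r4<-Add1 | r0:Add2,r1:6,r2:3,r3:4,r4:Add1,r5:2
c4: CDB Add2=9; issue SUB r5<-Add2 | r0:9,r1:6,r2:3,r3:4,r4:Add1,r5:Add2
c5: CDB Add1=-1; issue SUB r1<-Add1 | r0:9,r1:Add1,r2:3,r3:4,r4:-1,r5:Add2

STATUS = TAG Add2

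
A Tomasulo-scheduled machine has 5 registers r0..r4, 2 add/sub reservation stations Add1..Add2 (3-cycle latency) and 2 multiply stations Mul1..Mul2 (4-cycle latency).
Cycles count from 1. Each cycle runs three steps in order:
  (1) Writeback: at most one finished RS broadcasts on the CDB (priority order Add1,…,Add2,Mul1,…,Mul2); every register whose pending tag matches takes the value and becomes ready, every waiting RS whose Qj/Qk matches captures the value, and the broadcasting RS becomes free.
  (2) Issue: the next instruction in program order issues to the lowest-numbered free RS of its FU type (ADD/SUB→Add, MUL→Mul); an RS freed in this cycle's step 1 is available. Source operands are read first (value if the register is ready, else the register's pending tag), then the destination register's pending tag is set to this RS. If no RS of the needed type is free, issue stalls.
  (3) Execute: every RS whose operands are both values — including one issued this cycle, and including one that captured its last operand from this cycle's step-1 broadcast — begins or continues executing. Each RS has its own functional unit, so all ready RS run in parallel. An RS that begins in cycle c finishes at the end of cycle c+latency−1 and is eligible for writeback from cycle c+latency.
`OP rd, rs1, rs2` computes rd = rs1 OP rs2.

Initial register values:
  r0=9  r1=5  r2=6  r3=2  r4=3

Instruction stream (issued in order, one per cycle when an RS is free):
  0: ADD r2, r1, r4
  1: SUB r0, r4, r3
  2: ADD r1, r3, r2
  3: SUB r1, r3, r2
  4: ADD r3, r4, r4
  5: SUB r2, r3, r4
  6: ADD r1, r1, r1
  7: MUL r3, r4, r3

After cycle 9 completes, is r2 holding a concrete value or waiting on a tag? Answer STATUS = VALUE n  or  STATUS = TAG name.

  c1: issue ADD r2<-Add1  regs: r0:9,r1:5,r2:Add1,r3:2,r4:3
  c2: issue SUB r0<-Add2  regs: r0:Add2,r1:5,r2:Add1,r3:2,r4:3
  c3: stall  regs: r0:Add2,r1:5,r2:Add1,r3:2,r4:3
  c4: CDB Add1=8; issue ADD r1<-Add1  regs: r0:Add2,r1:Add1,r2:8,r3:2,r4:3
  c5: CDB Add2=1; issue SUB r1<-Add2  regs: r0:1,r1:Add2,r2:8,r3:2,r4:3
  c6: stall  regs: r0:1,r1:Add2,r2:8,r3:2,r4:3
  c7: CDB Add1=10; issue ADD r3<-Add1  regs: r0:1,r1:Add2,r2:8,r3:Add1,r4:3
  c8: CDB Add2=-6; issue SUB r2<-Add2  regs: r0:1,r1:-6,r2:Add2,r3:Add1,r4:3
  c9: stall  regs: r0:1,r1:-6,r2:Add2,r3:Add1,r4:3

STATUS = TAG Add2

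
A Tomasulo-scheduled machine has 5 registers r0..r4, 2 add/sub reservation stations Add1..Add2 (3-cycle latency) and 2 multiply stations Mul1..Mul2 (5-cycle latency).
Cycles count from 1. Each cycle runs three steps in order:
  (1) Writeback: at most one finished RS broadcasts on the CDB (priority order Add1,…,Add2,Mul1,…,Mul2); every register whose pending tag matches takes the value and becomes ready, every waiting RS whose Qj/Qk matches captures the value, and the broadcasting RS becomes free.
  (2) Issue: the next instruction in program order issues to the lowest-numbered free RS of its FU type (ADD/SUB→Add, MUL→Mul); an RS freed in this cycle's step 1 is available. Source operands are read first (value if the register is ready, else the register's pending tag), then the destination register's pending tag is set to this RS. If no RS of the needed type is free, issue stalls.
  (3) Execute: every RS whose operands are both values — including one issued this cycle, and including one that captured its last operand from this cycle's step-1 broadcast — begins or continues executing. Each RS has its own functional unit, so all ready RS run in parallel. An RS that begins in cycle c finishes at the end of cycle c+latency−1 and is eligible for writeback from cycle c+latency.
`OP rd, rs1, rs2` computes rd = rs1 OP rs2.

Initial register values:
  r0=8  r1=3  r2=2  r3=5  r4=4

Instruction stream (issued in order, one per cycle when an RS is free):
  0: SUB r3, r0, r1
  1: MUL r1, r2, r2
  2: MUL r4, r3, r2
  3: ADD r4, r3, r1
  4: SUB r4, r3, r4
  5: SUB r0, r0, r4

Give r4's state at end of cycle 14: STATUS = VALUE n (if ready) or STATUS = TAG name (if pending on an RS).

cycle 1: issue SUB r3<-Add1 // r0:8,r1:3,r2:2,r3:Add1,r4:4
cycle 2: issue MUL r1<-Mul1 // r0:8,r1:Mul1,r2:2,r3:Add1,r4:4
cycle 3: issue MUL r4<-Mul2 // r0:8,r1:Mul1,r2:2,r3:Add1,r4:Mul2
cycle 4: CDB Add1=5; issue ADD r4<-Add1 // r0:8,r1:Mul1,r2:2,r3:5,r4:Add1
cycle 5: issue SUB r4<-Add2 // r0:8,r1:Mul1,r2:2,r3:5,r4:Add2
cycle 6: stall // r0:8,r1:Mul1,r2:2,r3:5,r4:Add2
cycle 7: CDB Mul1=4; stall // r0:8,r1:4,r2:2,r3:5,r4:Add2
cycle 8: stall // r0:8,r1:4,r2:2,r3:5,r4:Add2
cycle 9: CDB Mul2=10; stall // r0:8,r1:4,r2:2,r3:5,r4:Add2
cycle 10: CDB Add1=9; issue SUB r0<-Add1 // r0:Add1,r1:4,r2:2,r3:5,r4:Add2
cycle 11: - // r0:Add1,r1:4,r2:2,r3:5,r4:Add2
cycle 12: - // r0:Add1,r1:4,r2:2,r3:5,r4:Add2
cycle 13: CDB Add2=-4 // r0:Add1,r1:4,r2:2,r3:5,r4:-4
cycle 14: - // r0:Add1,r1:4,r2:2,r3:5,r4:-4

STATUS = VALUE -4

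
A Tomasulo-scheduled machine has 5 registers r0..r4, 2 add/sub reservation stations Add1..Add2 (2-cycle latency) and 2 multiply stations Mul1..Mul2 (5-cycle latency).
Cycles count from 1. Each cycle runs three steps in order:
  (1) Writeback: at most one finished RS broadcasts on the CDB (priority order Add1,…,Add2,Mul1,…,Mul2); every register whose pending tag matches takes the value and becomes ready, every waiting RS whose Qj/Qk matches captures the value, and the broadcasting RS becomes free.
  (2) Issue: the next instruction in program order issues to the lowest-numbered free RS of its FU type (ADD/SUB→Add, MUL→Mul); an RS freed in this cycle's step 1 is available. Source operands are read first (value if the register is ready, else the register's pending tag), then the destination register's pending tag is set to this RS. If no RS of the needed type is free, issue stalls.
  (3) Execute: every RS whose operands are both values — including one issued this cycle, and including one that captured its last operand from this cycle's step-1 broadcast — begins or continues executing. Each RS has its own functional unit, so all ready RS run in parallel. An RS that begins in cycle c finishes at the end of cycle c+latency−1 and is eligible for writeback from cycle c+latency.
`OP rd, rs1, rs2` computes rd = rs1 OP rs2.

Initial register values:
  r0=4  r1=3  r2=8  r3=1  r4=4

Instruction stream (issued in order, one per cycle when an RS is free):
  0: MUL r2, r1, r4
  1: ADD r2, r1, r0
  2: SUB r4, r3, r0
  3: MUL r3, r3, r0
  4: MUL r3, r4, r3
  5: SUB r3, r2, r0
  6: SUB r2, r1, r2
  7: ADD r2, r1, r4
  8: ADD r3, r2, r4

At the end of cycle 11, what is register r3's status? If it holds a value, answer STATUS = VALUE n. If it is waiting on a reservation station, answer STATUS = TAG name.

STATUS = TAG Add2

c1: issue MUL r2<-Mul1 | r0:4,r1:3,r2:Mul1,r3:1,r4:4
c2: issue ADD r2<-Add1 | r0:4,r1:3,r2:Add1,r3:1,r4:4
c3: issue SUB r4<-Add2 | r0:4,r1:3,r2:Add1,r3:1,r4:Add2
c4: CDB Add1=7; issue MUL r3<-Mul2 | r0:4,r1:3,r2:7,r3:Mul2,r4:Add2
c5: CDB Add2=-3; stall | r0:4,r1:3,r2:7,r3:Mul2,r4:-3
c6: CDB Mul1=12; issue MUL r3<-Mul1 | r0:4,r1:3,r2:7,r3:Mul1,r4:-3
c7: issue SUB r3<-Add1 | r0:4,r1:3,r2:7,r3:Add1,r4:-3
c8: issue SUB r2<-Add2 | r0:4,r1:3,r2:Add2,r3:Add1,r4:-3
c9: CDB Add1=3; issue ADD r2<-Add1 | r0:4,r1:3,r2:Add1,r3:3,r4:-3
c10: CDB Add2=-4; issue ADD r3<-Add2 | r0:4,r1:3,r2:Add1,r3:Add2,r4:-3
c11: CDB Add1=0 | r0:4,r1:3,r2:0,r3:Add2,r4:-3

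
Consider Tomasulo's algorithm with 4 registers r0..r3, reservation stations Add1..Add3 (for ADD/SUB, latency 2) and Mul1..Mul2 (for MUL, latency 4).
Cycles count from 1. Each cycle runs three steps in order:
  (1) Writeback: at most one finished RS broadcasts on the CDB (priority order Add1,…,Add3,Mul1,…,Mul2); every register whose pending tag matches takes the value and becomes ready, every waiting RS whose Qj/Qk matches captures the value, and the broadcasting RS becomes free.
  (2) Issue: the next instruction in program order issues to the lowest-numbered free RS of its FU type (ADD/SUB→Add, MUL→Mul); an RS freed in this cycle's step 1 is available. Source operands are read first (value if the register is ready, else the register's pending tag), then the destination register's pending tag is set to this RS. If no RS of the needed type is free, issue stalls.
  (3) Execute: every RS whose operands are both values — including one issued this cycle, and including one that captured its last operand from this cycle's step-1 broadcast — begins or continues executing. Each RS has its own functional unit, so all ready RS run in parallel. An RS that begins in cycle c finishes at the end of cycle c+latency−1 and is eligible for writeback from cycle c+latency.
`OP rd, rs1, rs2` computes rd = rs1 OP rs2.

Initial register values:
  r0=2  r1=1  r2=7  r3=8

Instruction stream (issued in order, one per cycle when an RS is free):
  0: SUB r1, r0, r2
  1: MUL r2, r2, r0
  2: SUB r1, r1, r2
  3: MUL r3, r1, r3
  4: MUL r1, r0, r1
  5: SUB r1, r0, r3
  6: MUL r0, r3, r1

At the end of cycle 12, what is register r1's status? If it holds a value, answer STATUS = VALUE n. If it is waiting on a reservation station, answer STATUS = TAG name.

  c1: issue SUB r1<-Add1  regs: r0:2,r1:Add1,r2:7,r3:8
  c2: issue MUL r2<-Mul1  regs: r0:2,r1:Add1,r2:Mul1,r3:8
  c3: CDB Add1=-5; issue SUB r1<-Add1  regs: r0:2,r1:Add1,r2:Mul1,r3:8
  c4: issue MUL r3<-Mul2  regs: r0:2,r1:Add1,r2:Mul1,r3:Mul2
  c5: stall  regs: r0:2,r1:Add1,r2:Mul1,r3:Mul2
  c6: CDB Mul1=14; issue MUL r1<-Mul1  regs: r0:2,r1:Mul1,r2:14,r3:Mul2
  c7: issue SUB r1<-Add2  regs: r0:2,r1:Add2,r2:14,r3:Mul2
  c8: CDB Add1=-19; stall  regs: r0:2,r1:Add2,r2:14,r3:Mul2
  c9: stall  regs: r0:2,r1:Add2,r2:14,r3:Mul2
  c10: stall  regs: r0:2,r1:Add2,r2:14,r3:Mul2
  c11: stall  regs: r0:2,r1:Add2,r2:14,r3:Mul2
  c12: CDB Mul1=-38; issue MUL r0<-Mul1  regs: r0:Mul1,r1:Add2,r2:14,r3:Mul2

STATUS = TAG Add2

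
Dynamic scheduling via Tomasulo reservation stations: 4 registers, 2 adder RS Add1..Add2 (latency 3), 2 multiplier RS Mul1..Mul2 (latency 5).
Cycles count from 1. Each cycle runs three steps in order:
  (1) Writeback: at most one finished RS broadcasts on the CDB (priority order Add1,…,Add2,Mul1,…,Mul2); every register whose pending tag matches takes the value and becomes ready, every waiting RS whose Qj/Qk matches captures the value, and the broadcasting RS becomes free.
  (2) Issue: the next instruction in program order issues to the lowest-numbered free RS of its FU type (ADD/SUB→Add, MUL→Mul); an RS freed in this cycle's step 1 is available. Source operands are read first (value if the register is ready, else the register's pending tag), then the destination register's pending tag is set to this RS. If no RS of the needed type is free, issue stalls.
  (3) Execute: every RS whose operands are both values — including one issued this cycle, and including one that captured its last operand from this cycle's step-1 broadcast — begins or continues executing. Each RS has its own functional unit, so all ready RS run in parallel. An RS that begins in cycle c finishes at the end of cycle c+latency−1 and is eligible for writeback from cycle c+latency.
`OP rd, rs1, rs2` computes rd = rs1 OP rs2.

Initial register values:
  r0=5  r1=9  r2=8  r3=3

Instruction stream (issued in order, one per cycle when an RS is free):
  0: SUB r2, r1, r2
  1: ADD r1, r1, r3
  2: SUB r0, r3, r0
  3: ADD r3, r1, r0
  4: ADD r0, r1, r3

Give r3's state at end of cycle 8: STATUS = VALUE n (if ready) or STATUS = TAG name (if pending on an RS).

  c1: issue SUB r2<-Add1  regs: r0:5,r1:9,r2:Add1,r3:3
  c2: issue ADD r1<-Add2  regs: r0:5,r1:Add2,r2:Add1,r3:3
  c3: stall  regs: r0:5,r1:Add2,r2:Add1,r3:3
  c4: CDB Add1=1; issue SUB r0<-Add1  regs: r0:Add1,r1:Add2,r2:1,r3:3
  c5: CDB Add2=12; issue ADD r3<-Add2  regs: r0:Add1,r1:12,r2:1,r3:Add2
  c6: stall  regs: r0:Add1,r1:12,r2:1,r3:Add2
  c7: CDB Add1=-2; issue ADD r0<-Add1  regs: r0:Add1,r1:12,r2:1,r3:Add2
  c8: -  regs: r0:Add1,r1:12,r2:1,r3:Add2

STATUS = TAG Add2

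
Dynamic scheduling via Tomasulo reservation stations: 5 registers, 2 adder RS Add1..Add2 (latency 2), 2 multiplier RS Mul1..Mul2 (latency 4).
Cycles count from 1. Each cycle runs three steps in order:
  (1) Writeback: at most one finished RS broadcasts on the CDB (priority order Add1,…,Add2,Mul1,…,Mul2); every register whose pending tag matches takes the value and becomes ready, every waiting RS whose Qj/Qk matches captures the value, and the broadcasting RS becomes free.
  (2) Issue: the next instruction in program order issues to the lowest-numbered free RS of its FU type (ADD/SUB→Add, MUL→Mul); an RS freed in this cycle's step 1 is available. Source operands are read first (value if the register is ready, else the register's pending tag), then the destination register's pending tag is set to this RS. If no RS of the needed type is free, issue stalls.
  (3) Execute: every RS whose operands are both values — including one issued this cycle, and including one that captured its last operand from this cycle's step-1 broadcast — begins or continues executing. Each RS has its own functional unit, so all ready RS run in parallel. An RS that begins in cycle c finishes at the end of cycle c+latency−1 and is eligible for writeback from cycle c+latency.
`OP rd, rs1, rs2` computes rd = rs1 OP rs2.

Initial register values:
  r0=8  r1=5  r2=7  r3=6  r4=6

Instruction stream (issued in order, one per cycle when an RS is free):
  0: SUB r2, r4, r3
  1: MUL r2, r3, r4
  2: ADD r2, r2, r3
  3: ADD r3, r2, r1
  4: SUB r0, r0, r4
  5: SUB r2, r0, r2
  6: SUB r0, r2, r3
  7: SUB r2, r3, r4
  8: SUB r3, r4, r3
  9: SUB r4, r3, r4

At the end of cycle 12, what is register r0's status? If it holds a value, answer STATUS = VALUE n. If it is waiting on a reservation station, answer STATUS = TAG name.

STATUS = TAG Add2

cycle 1: issue SUB r2<-Add1 // r0:8,r1:5,r2:Add1,r3:6,r4:6
cycle 2: issue MUL r2<-Mul1 // r0:8,r1:5,r2:Mul1,r3:6,r4:6
cycle 3: CDB Add1=0; issue ADD r2<-Add1 // r0:8,r1:5,r2:Add1,r3:6,r4:6
cycle 4: issue ADD r3<-Add2 // r0:8,r1:5,r2:Add1,r3:Add2,r4:6
cycle 5: stall // r0:8,r1:5,r2:Add1,r3:Add2,r4:6
cycle 6: CDB Mul1=36; stall // r0:8,r1:5,r2:Add1,r3:Add2,r4:6
cycle 7: stall // r0:8,r1:5,r2:Add1,r3:Add2,r4:6
cycle 8: CDB Add1=42; issue SUB r0<-Add1 // r0:Add1,r1:5,r2:42,r3:Add2,r4:6
cycle 9: stall // r0:Add1,r1:5,r2:42,r3:Add2,r4:6
cycle 10: CDB Add1=2; issue SUB r2<-Add1 // r0:2,r1:5,r2:Add1,r3:Add2,r4:6
cycle 11: CDB Add2=47; issue SUB r0<-Add2 // r0:Add2,r1:5,r2:Add1,r3:47,r4:6
cycle 12: CDB Add1=-40; issue SUB r2<-Add1 // r0:Add2,r1:5,r2:Add1,r3:47,r4:6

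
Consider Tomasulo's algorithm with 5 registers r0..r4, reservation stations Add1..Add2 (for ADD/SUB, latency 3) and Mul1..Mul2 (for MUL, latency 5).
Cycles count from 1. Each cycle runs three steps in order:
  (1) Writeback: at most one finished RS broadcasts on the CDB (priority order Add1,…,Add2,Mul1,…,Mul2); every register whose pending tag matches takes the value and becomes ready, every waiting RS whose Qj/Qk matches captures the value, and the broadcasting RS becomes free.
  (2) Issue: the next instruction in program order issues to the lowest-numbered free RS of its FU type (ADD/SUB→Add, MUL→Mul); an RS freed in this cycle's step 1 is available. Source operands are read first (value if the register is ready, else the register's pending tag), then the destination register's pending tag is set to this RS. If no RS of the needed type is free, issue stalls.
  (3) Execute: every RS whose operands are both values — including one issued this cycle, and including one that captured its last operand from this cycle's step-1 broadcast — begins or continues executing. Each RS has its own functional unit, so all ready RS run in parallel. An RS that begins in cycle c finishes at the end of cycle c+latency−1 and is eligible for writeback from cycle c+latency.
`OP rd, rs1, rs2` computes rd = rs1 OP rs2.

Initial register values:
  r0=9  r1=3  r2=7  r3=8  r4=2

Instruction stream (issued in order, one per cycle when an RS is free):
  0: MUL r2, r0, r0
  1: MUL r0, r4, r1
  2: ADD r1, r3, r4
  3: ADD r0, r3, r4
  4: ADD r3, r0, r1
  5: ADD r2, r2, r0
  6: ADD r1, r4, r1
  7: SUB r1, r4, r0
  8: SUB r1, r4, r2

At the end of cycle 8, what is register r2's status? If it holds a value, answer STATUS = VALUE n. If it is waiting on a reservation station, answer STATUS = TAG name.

c1: issue MUL r2<-Mul1 | r0:9,r1:3,r2:Mul1,r3:8,r4:2
c2: issue MUL r0<-Mul2 | r0:Mul2,r1:3,r2:Mul1,r3:8,r4:2
c3: issue ADD r1<-Add1 | r0:Mul2,r1:Add1,r2:Mul1,r3:8,r4:2
c4: issue ADD r0<-Add2 | r0:Add2,r1:Add1,r2:Mul1,r3:8,r4:2
c5: stall | r0:Add2,r1:Add1,r2:Mul1,r3:8,r4:2
c6: CDB Add1=10; issue ADD r3<-Add1 | r0:Add2,r1:10,r2:Mul1,r3:Add1,r4:2
c7: CDB Add2=10; issue ADD r2<-Add2 | r0:10,r1:10,r2:Add2,r3:Add1,r4:2
c8: CDB Mul1=81; stall | r0:10,r1:10,r2:Add2,r3:Add1,r4:2

STATUS = TAG Add2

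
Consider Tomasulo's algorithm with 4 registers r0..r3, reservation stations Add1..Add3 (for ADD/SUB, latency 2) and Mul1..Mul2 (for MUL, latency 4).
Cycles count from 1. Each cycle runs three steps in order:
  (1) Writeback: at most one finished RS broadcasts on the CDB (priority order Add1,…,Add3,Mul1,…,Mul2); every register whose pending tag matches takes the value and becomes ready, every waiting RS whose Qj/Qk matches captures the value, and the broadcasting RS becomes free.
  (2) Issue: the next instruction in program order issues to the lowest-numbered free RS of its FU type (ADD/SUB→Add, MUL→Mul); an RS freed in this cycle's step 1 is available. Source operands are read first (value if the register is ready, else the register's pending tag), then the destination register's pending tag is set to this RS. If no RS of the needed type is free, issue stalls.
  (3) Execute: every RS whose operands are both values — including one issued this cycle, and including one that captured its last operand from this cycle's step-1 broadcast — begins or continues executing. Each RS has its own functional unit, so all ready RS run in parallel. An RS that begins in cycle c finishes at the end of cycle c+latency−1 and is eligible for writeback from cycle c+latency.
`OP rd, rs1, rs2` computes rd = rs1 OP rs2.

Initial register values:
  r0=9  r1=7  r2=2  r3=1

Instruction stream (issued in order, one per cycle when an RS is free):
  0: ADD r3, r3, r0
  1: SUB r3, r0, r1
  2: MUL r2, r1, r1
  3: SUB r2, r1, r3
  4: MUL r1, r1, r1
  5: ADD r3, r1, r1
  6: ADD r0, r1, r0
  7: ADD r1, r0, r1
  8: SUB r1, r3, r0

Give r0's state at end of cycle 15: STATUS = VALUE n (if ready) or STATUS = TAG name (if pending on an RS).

c1: issue ADD r3<-Add1 | r0:9,r1:7,r2:2,r3:Add1
c2: issue SUB r3<-Add2 | r0:9,r1:7,r2:2,r3:Add2
c3: CDB Add1=10; issue MUL r2<-Mul1 | r0:9,r1:7,r2:Mul1,r3:Add2
c4: CDB Add2=2; issue SUB r2<-Add1 | r0:9,r1:7,r2:Add1,r3:2
c5: issue MUL r1<-Mul2 | r0:9,r1:Mul2,r2:Add1,r3:2
c6: CDB Add1=5; issue ADD r3<-Add1 | r0:9,r1:Mul2,r2:5,r3:Add1
c7: CDB Mul1=49; issue ADD r0<-Add2 | r0:Add2,r1:Mul2,r2:5,r3:Add1
c8: issue ADD r1<-Add3 | r0:Add2,r1:Add3,r2:5,r3:Add1
c9: CDB Mul2=49; stall | r0:Add2,r1:Add3,r2:5,r3:Add1
c10: stall | r0:Add2,r1:Add3,r2:5,r3:Add1
c11: CDB Add1=98; issue SUB r1<-Add1 | r0:Add2,r1:Add1,r2:5,r3:98
c12: CDB Add2=58 | r0:58,r1:Add1,r2:5,r3:98
c13: - | r0:58,r1:Add1,r2:5,r3:98
c14: CDB Add1=40 | r0:58,r1:40,r2:5,r3:98
c15: CDB Add3=107 | r0:58,r1:40,r2:5,r3:98

STATUS = VALUE 58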